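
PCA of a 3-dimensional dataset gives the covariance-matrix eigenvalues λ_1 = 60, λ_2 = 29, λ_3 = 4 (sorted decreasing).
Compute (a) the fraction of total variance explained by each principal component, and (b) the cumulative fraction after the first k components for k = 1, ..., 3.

Step 1 — total variance = trace(Sigma) = Σ λ_i = 60 + 29 + 4 = 93.

Step 2 — fraction explained by component i = λ_i / Σ λ:
  PC1: 60/93 = 0.6452
  PC2: 29/93 = 0.3118
  PC3: 4/93 = 0.043

Step 3 — cumulative fraction after k components = (λ_1 + ... + λ_k) / Σ λ:
  k = 1: 60/93 = 0.6452
  k = 2: (60 + 29)/93 = 89/93 = 0.957
  k = 3: (60 + 29 + 4)/93 = 93/93 = 1

Summary (fraction, with percent):

explained: PC1 0.6452 (64.52%), PC2 0.3118 (31.18%), PC3 0.043 (4.3%);  cumulative: 0.6452, 0.957, 1


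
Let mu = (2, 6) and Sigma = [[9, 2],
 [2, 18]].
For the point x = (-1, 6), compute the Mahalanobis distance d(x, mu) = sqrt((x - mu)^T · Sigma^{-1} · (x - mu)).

Step 1 — centre the observation: (x - mu) = (-3, 0).

Step 2 — invert Sigma. det(Sigma) = 9·18 - (2)² = 158.
  Sigma^{-1} = (1/det) · [[d, -b], [-b, a]] = [[0.1139, -0.0127],
 [-0.0127, 0.057]].

Step 3 — form the quadratic (x - mu)^T · Sigma^{-1} · (x - mu):
  Sigma^{-1} · (x - mu) = (-0.3418, 0.038).
  (x - mu)^T · [Sigma^{-1} · (x - mu)] = (-3)·(-0.3418) + (0)·(0.038) = 1.0253.

Step 4 — take square root: d = √(1.0253) ≈ 1.0126.

d(x, mu) = √(1.0253) ≈ 1.0126


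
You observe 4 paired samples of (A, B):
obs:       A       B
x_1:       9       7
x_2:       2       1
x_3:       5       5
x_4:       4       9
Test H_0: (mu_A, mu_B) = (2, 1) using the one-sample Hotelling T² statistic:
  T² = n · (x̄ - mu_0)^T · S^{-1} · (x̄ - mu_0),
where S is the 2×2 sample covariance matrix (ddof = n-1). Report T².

Step 1 — sample mean vector:
  mean(A) = (9 + 2 + 5 + 4) / 4 = 20/4 = 5
  mean(B) = (7 + 1 + 5 + 9) / 4 = 22/4 = 5.5
  x̄ = (5, 5.5),  deviation x̄ - mu_0 = (5, 5.5) - (2, 1) = (3, 4.5).

Step 2 — sample covariance matrix, S[i,j] = (1/(n-1)) · Σ_k (x_{k,i} - mean_i) · (x_{k,j} - mean_j), divisor n-1 = 3:
  S[A,A] = ((4)·(4) + (-3)·(-3) + (0)·(0) + (-1)·(-1)) / 3 = 26/3 = 8.6667
  S[A,B] = ((4)·(1.5) + (-3)·(-4.5) + (0)·(-0.5) + (-1)·(3.5)) / 3 = 16/3 = 5.3333
  S[B,B] = ((1.5)·(1.5) + (-4.5)·(-4.5) + (-0.5)·(-0.5) + (3.5)·(3.5)) / 3 = 35/3 = 11.6667
  S = [[8.6667, 5.3333],
 [5.3333, 11.6667]].

Step 3 — invert S. det(S) = 8.6667·11.6667 - (5.3333)² = 72.6667.
  S^{-1} = (1/det) · [[d, -b], [-b, a]] = [[0.1606, -0.0734],
 [-0.0734, 0.1193]].

Step 4 — quadratic form (x̄ - mu_0)^T · S^{-1} · (x̄ - mu_0):
  S^{-1} · (x̄ - mu_0) = (0.1514, 0.3165),
  (x̄ - mu_0)^T · [...] = (3)·(0.1514) + (4.5)·(0.3165) = 1.8784.

Step 5 — scale by n: T² = 4 · 1.8784 = 7.5138.

T² ≈ 7.5138


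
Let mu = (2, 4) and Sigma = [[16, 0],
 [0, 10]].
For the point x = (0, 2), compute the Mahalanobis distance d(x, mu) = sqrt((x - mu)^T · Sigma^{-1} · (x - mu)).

Step 1 — centre the observation: (x - mu) = (-2, -2).

Step 2 — invert Sigma. det(Sigma) = 16·10 - (0)² = 160.
  Sigma^{-1} = (1/det) · [[d, -b], [-b, a]] = [[0.0625, 0],
 [0, 0.1]].

Step 3 — form the quadratic (x - mu)^T · Sigma^{-1} · (x - mu):
  Sigma^{-1} · (x - mu) = (-0.125, -0.2).
  (x - mu)^T · [Sigma^{-1} · (x - mu)] = (-2)·(-0.125) + (-2)·(-0.2) = 0.65.

Step 4 — take square root: d = √(0.65) ≈ 0.8062.

d(x, mu) = √(0.65) ≈ 0.8062


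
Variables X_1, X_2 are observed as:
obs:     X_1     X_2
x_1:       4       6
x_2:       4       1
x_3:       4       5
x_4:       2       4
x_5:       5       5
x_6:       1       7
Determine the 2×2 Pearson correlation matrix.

Step 1 — column means:
  mean(X_1) = (4 + 4 + 4 + 2 + 5 + 1) / 6 = 20/6 = 3.3333
  mean(X_2) = (6 + 1 + 5 + 4 + 5 + 7) / 6 = 28/6 = 4.6667

Step 2 — sample variances and covariances s[i,j] = (1/(n-1)) · Σ_k (x_{k,i} - mean_i) · (x_{k,j} - mean_j), with n-1 = 5:
  s[X_1,X_1] = ((0.6667)·(0.6667) + (0.6667)·(0.6667) + (0.6667)·(0.6667) + (-1.3333)·(-1.3333) + (1.6667)·(1.6667) + (-2.3333)·(-2.3333)) / 5 = 11.3333/5 = 2.2667
  s[X_1,X_2] = ((0.6667)·(1.3333) + (0.6667)·(-3.6667) + (0.6667)·(0.3333) + (-1.3333)·(-0.6667) + (1.6667)·(0.3333) + (-2.3333)·(2.3333)) / 5 = -5.3333/5 = -1.0667
  s[X_2,X_2] = ((1.3333)·(1.3333) + (-3.6667)·(-3.6667) + (0.3333)·(0.3333) + (-0.6667)·(-0.6667) + (0.3333)·(0.3333) + (2.3333)·(2.3333)) / 5 = 21.3333/5 = 4.2667
  Sample standard deviations s_i = √(s[i,i]):
  s(X_1) = √(2.2667) = 1.5055
  s(X_2) = √(4.2667) = 2.0656

Step 3 — r_{ij} = s_{ij} / (s_i · s_j):
  r[X_1,X_1] = 1 (diagonal).
  r[X_1,X_2] = -1.0667 / (1.5055 · 2.0656) = -1.0667 / 3.1098 = -0.343
  r[X_2,X_2] = 1 (diagonal).

R is symmetric with unit diagonal. Assembling:

R = [[1, -0.343],
 [-0.343, 1]]


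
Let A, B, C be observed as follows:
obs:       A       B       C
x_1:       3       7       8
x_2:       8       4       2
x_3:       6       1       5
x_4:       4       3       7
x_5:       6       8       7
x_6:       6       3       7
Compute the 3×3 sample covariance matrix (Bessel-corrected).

Step 1 — column means:
  mean(A) = (3 + 8 + 6 + 4 + 6 + 6) / 6 = 33/6 = 5.5
  mean(B) = (7 + 4 + 1 + 3 + 8 + 3) / 6 = 26/6 = 4.3333
  mean(C) = (8 + 2 + 5 + 7 + 7 + 7) / 6 = 36/6 = 6

Step 2 — sample covariance S[i,j] = (1/(n-1)) · Σ_k (x_{k,i} - mean_i) · (x_{k,j} - mean_j), with n-1 = 5.
  S[A,A] = ((-2.5)·(-2.5) + (2.5)·(2.5) + (0.5)·(0.5) + (-1.5)·(-1.5) + (0.5)·(0.5) + (0.5)·(0.5)) / 5 = 15.5/5 = 3.1
  S[A,B] = ((-2.5)·(2.6667) + (2.5)·(-0.3333) + (0.5)·(-3.3333) + (-1.5)·(-1.3333) + (0.5)·(3.6667) + (0.5)·(-1.3333)) / 5 = -6/5 = -1.2
  S[A,C] = ((-2.5)·(2) + (2.5)·(-4) + (0.5)·(-1) + (-1.5)·(1) + (0.5)·(1) + (0.5)·(1)) / 5 = -16/5 = -3.2
  S[B,B] = ((2.6667)·(2.6667) + (-0.3333)·(-0.3333) + (-3.3333)·(-3.3333) + (-1.3333)·(-1.3333) + (3.6667)·(3.6667) + (-1.3333)·(-1.3333)) / 5 = 35.3333/5 = 7.0667
  S[B,C] = ((2.6667)·(2) + (-0.3333)·(-4) + (-3.3333)·(-1) + (-1.3333)·(1) + (3.6667)·(1) + (-1.3333)·(1)) / 5 = 11/5 = 2.2
  S[C,C] = ((2)·(2) + (-4)·(-4) + (-1)·(-1) + (1)·(1) + (1)·(1) + (1)·(1)) / 5 = 24/5 = 4.8

S is symmetric (S[j,i] = S[i,j]). Assembling:

S = [[3.1, -1.2, -3.2],
 [-1.2, 7.0667, 2.2],
 [-3.2, 2.2, 4.8]]


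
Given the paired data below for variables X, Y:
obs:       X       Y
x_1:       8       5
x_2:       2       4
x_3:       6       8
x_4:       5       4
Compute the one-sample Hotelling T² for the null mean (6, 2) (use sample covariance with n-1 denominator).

Step 1 — sample mean vector:
  mean(X) = (8 + 2 + 6 + 5) / 4 = 21/4 = 5.25
  mean(Y) = (5 + 4 + 8 + 4) / 4 = 21/4 = 5.25
  x̄ = (5.25, 5.25),  deviation x̄ - mu_0 = (5.25, 5.25) - (6, 2) = (-0.75, 3.25).

Step 2 — sample covariance matrix, S[i,j] = (1/(n-1)) · Σ_k (x_{k,i} - mean_i) · (x_{k,j} - mean_j), divisor n-1 = 3:
  S[X,X] = ((2.75)·(2.75) + (-3.25)·(-3.25) + (0.75)·(0.75) + (-0.25)·(-0.25)) / 3 = 18.75/3 = 6.25
  S[X,Y] = ((2.75)·(-0.25) + (-3.25)·(-1.25) + (0.75)·(2.75) + (-0.25)·(-1.25)) / 3 = 5.75/3 = 1.9167
  S[Y,Y] = ((-0.25)·(-0.25) + (-1.25)·(-1.25) + (2.75)·(2.75) + (-1.25)·(-1.25)) / 3 = 10.75/3 = 3.5833
  S = [[6.25, 1.9167],
 [1.9167, 3.5833]].

Step 3 — invert S. det(S) = 6.25·3.5833 - (1.9167)² = 18.7222.
  S^{-1} = (1/det) · [[d, -b], [-b, a]] = [[0.1914, -0.1024],
 [-0.1024, 0.3338]].

Step 4 — quadratic form (x̄ - mu_0)^T · S^{-1} · (x̄ - mu_0):
  S^{-1} · (x̄ - mu_0) = (-0.4763, 1.1617),
  (x̄ - mu_0)^T · [...] = (-0.75)·(-0.4763) + (3.25)·(1.1617) = 4.1328.

Step 5 — scale by n: T² = 4 · 4.1328 = 16.5312.

T² ≈ 16.5312


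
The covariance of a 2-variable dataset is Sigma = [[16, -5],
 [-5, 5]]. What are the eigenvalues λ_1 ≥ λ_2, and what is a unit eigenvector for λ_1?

Step 1 — characteristic polynomial of 2×2 Sigma:
  det(Sigma - λI) = λ² - trace · λ + det = 0.
  trace = 16 + 5 = 21, det = 16·5 - (-5)² = 55.
Step 2 — discriminant:
  Δ = trace² - 4·det = 441 - 220 = 221.
Step 3 — eigenvalues:
  λ = (trace ± √Δ)/2 = (21 ± 14.8661)/2,
  λ_1 = 17.933,  λ_2 = 3.067.

Step 4 — unit eigenvector for λ_1: solve (Sigma - λ_1 I)v = 0. First row:
  (16 - 17.933)·v_x + (-5)·v_y = 0, i.e. (-1.933)·v_x + (-5)·v_y = 0,
  so v ∝ (b, λ_1 - a) = (-5, 1.933); multiply by -1 so the first entry is positive: u = (5, -1.933).
  ||u|| = √((5)² + (-1.933)²) = √(28.7366) ≈ 5.3607,
  v_1 = u/||u|| ≈ (0.9327, -0.3606) (||v_1|| = 1).

λ_1 = 17.933,  λ_2 = 3.067;  v_1 ≈ (0.9327, -0.3606)


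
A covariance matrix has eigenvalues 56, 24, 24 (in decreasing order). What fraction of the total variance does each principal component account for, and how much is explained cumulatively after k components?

Step 1 — total variance = trace(Sigma) = Σ λ_i = 56 + 24 + 24 = 104.

Step 2 — fraction explained by component i = λ_i / Σ λ:
  PC1: 56/104 = 0.5385
  PC2: 24/104 = 0.2308
  PC3: 24/104 = 0.2308

Step 3 — cumulative fraction after k components = (λ_1 + ... + λ_k) / Σ λ:
  k = 1: 56/104 = 0.5385
  k = 2: (56 + 24)/104 = 80/104 = 0.7692
  k = 3: (56 + 24 + 24)/104 = 104/104 = 1

Summary (fraction, with percent):

explained: PC1 0.5385 (53.85%), PC2 0.2308 (23.08%), PC3 0.2308 (23.08%);  cumulative: 0.5385, 0.7692, 1


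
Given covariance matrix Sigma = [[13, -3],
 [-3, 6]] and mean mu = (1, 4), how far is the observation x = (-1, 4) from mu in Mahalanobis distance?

Step 1 — centre the observation: (x - mu) = (-2, 0).

Step 2 — invert Sigma. det(Sigma) = 13·6 - (-3)² = 69.
  Sigma^{-1} = (1/det) · [[d, -b], [-b, a]] = [[0.087, 0.0435],
 [0.0435, 0.1884]].

Step 3 — form the quadratic (x - mu)^T · Sigma^{-1} · (x - mu):
  Sigma^{-1} · (x - mu) = (-0.1739, -0.087).
  (x - mu)^T · [Sigma^{-1} · (x - mu)] = (-2)·(-0.1739) + (0)·(-0.087) = 0.3478.

Step 4 — take square root: d = √(0.3478) ≈ 0.5898.

d(x, mu) = √(0.3478) ≈ 0.5898


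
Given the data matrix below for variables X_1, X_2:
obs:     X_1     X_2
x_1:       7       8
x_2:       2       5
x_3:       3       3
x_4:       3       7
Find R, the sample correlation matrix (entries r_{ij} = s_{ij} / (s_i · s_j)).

Step 1 — column means:
  mean(X_1) = (7 + 2 + 3 + 3) / 4 = 15/4 = 3.75
  mean(X_2) = (8 + 5 + 3 + 7) / 4 = 23/4 = 5.75

Step 2 — sample variances and covariances s[i,j] = (1/(n-1)) · Σ_k (x_{k,i} - mean_i) · (x_{k,j} - mean_j), with n-1 = 3:
  s[X_1,X_1] = ((3.25)·(3.25) + (-1.75)·(-1.75) + (-0.75)·(-0.75) + (-0.75)·(-0.75)) / 3 = 14.75/3 = 4.9167
  s[X_1,X_2] = ((3.25)·(2.25) + (-1.75)·(-0.75) + (-0.75)·(-2.75) + (-0.75)·(1.25)) / 3 = 9.75/3 = 3.25
  s[X_2,X_2] = ((2.25)·(2.25) + (-0.75)·(-0.75) + (-2.75)·(-2.75) + (1.25)·(1.25)) / 3 = 14.75/3 = 4.9167
  Sample standard deviations s_i = √(s[i,i]):
  s(X_1) = √(4.9167) = 2.2174
  s(X_2) = √(4.9167) = 2.2174

Step 3 — r_{ij} = s_{ij} / (s_i · s_j):
  r[X_1,X_1] = 1 (diagonal).
  r[X_1,X_2] = 3.25 / (2.2174 · 2.2174) = 3.25 / 4.9167 = 0.661
  r[X_2,X_2] = 1 (diagonal).

R is symmetric with unit diagonal. Assembling:

R = [[1, 0.661],
 [0.661, 1]]


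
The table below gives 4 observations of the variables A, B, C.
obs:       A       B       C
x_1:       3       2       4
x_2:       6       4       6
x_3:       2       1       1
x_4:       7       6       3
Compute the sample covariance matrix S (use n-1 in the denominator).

Step 1 — column means:
  mean(A) = (3 + 6 + 2 + 7) / 4 = 18/4 = 4.5
  mean(B) = (2 + 4 + 1 + 6) / 4 = 13/4 = 3.25
  mean(C) = (4 + 6 + 1 + 3) / 4 = 14/4 = 3.5

Step 2 — sample covariance S[i,j] = (1/(n-1)) · Σ_k (x_{k,i} - mean_i) · (x_{k,j} - mean_j), with n-1 = 3.
  S[A,A] = ((-1.5)·(-1.5) + (1.5)·(1.5) + (-2.5)·(-2.5) + (2.5)·(2.5)) / 3 = 17/3 = 5.6667
  S[A,B] = ((-1.5)·(-1.25) + (1.5)·(0.75) + (-2.5)·(-2.25) + (2.5)·(2.75)) / 3 = 15.5/3 = 5.1667
  S[A,C] = ((-1.5)·(0.5) + (1.5)·(2.5) + (-2.5)·(-2.5) + (2.5)·(-0.5)) / 3 = 8/3 = 2.6667
  S[B,B] = ((-1.25)·(-1.25) + (0.75)·(0.75) + (-2.25)·(-2.25) + (2.75)·(2.75)) / 3 = 14.75/3 = 4.9167
  S[B,C] = ((-1.25)·(0.5) + (0.75)·(2.5) + (-2.25)·(-2.5) + (2.75)·(-0.5)) / 3 = 5.5/3 = 1.8333
  S[C,C] = ((0.5)·(0.5) + (2.5)·(2.5) + (-2.5)·(-2.5) + (-0.5)·(-0.5)) / 3 = 13/3 = 4.3333

S is symmetric (S[j,i] = S[i,j]). Assembling:

S = [[5.6667, 5.1667, 2.6667],
 [5.1667, 4.9167, 1.8333],
 [2.6667, 1.8333, 4.3333]]


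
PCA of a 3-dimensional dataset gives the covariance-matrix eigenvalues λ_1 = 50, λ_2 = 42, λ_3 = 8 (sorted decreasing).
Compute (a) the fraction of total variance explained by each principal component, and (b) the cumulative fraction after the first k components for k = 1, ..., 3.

Step 1 — total variance = trace(Sigma) = Σ λ_i = 50 + 42 + 8 = 100.

Step 2 — fraction explained by component i = λ_i / Σ λ:
  PC1: 50/100 = 0.5
  PC2: 42/100 = 0.42
  PC3: 8/100 = 0.08

Step 3 — cumulative fraction after k components = (λ_1 + ... + λ_k) / Σ λ:
  k = 1: 50/100 = 0.5
  k = 2: (50 + 42)/100 = 92/100 = 0.92
  k = 3: (50 + 42 + 8)/100 = 100/100 = 1

Summary (fraction, with percent):

explained: PC1 0.5 (50%), PC2 0.42 (42%), PC3 0.08 (8%);  cumulative: 0.5, 0.92, 1


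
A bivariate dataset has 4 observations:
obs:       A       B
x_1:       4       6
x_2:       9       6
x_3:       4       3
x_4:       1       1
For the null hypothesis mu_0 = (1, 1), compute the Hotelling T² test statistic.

Step 1 — sample mean vector:
  mean(A) = (4 + 9 + 4 + 1) / 4 = 18/4 = 4.5
  mean(B) = (6 + 6 + 3 + 1) / 4 = 16/4 = 4
  x̄ = (4.5, 4),  deviation x̄ - mu_0 = (4.5, 4) - (1, 1) = (3.5, 3).

Step 2 — sample covariance matrix, S[i,j] = (1/(n-1)) · Σ_k (x_{k,i} - mean_i) · (x_{k,j} - mean_j), divisor n-1 = 3:
  S[A,A] = ((-0.5)·(-0.5) + (4.5)·(4.5) + (-0.5)·(-0.5) + (-3.5)·(-3.5)) / 3 = 33/3 = 11
  S[A,B] = ((-0.5)·(2) + (4.5)·(2) + (-0.5)·(-1) + (-3.5)·(-3)) / 3 = 19/3 = 6.3333
  S[B,B] = ((2)·(2) + (2)·(2) + (-1)·(-1) + (-3)·(-3)) / 3 = 18/3 = 6
  S = [[11, 6.3333],
 [6.3333, 6]].

Step 3 — invert S. det(S) = 11·6 - (6.3333)² = 25.8889.
  S^{-1} = (1/det) · [[d, -b], [-b, a]] = [[0.2318, -0.2446],
 [-0.2446, 0.4249]].

Step 4 — quadratic form (x̄ - mu_0)^T · S^{-1} · (x̄ - mu_0):
  S^{-1} · (x̄ - mu_0) = (0.0773, 0.4185),
  (x̄ - mu_0)^T · [...] = (3.5)·(0.0773) + (3)·(0.4185) = 1.5258.

Step 5 — scale by n: T² = 4 · 1.5258 = 6.103.

T² ≈ 6.103


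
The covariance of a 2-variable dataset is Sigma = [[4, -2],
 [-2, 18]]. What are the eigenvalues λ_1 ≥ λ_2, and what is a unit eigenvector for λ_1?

Step 1 — characteristic polynomial of 2×2 Sigma:
  det(Sigma - λI) = λ² - trace · λ + det = 0.
  trace = 4 + 18 = 22, det = 4·18 - (-2)² = 68.
Step 2 — discriminant:
  Δ = trace² - 4·det = 484 - 272 = 212.
Step 3 — eigenvalues:
  λ = (trace ± √Δ)/2 = (22 ± 14.5602)/2,
  λ_1 = 18.2801,  λ_2 = 3.7199.

Step 4 — unit eigenvector for λ_1: solve (Sigma - λ_1 I)v = 0. First row:
  (4 - 18.2801)·v_x + (-2)·v_y = 0, i.e. (-14.2801)·v_x + (-2)·v_y = 0,
  so v ∝ (b, λ_1 - a) = (-2, 14.2801); multiply by -1 so the first entry is positive: u = (2, -14.2801).
  ||u|| = √((2)² + (-14.2801)²) = √(207.9215) ≈ 14.4195,
  v_1 = u/||u|| ≈ (0.1387, -0.9903) (||v_1|| = 1).

λ_1 = 18.2801,  λ_2 = 3.7199;  v_1 ≈ (0.1387, -0.9903)


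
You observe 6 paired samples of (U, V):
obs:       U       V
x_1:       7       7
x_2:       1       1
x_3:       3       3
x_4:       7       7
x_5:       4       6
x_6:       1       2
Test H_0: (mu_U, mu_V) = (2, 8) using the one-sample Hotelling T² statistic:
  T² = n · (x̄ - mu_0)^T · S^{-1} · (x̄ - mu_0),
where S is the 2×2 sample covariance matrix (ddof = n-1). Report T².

Step 1 — sample mean vector:
  mean(U) = (7 + 1 + 3 + 7 + 4 + 1) / 6 = 23/6 = 3.8333
  mean(V) = (7 + 1 + 3 + 7 + 6 + 2) / 6 = 26/6 = 4.3333
  x̄ = (3.8333, 4.3333),  deviation x̄ - mu_0 = (3.8333, 4.3333) - (2, 8) = (1.8333, -3.6667).

Step 2 — sample covariance matrix, S[i,j] = (1/(n-1)) · Σ_k (x_{k,i} - mean_i) · (x_{k,j} - mean_j), divisor n-1 = 5:
  S[U,U] = ((3.1667)·(3.1667) + (-2.8333)·(-2.8333) + (-0.8333)·(-0.8333) + (3.1667)·(3.1667) + (0.1667)·(0.1667) + (-2.8333)·(-2.8333)) / 5 = 36.8333/5 = 7.3667
  S[U,V] = ((3.1667)·(2.6667) + (-2.8333)·(-3.3333) + (-0.8333)·(-1.3333) + (3.1667)·(2.6667) + (0.1667)·(1.6667) + (-2.8333)·(-2.3333)) / 5 = 34.3333/5 = 6.8667
  S[V,V] = ((2.6667)·(2.6667) + (-3.3333)·(-3.3333) + (-1.3333)·(-1.3333) + (2.6667)·(2.6667) + (1.6667)·(1.6667) + (-2.3333)·(-2.3333)) / 5 = 35.3333/5 = 7.0667
  S = [[7.3667, 6.8667],
 [6.8667, 7.0667]].

Step 3 — invert S. det(S) = 7.3667·7.0667 - (6.8667)² = 4.9067.
  S^{-1} = (1/det) · [[d, -b], [-b, a]] = [[1.4402, -1.3995],
 [-1.3995, 1.5014]].

Step 4 — quadratic form (x̄ - mu_0)^T · S^{-1} · (x̄ - mu_0):
  S^{-1} · (x̄ - mu_0) = (7.7717, -8.0707),
  (x̄ - mu_0)^T · [...] = (1.8333)·(7.7717) + (-3.6667)·(-8.0707) = 43.8406.

Step 5 — scale by n: T² = 6 · 43.8406 = 263.0435.

T² ≈ 263.0435


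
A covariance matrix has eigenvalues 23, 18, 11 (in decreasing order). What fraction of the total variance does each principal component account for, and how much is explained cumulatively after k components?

Step 1 — total variance = trace(Sigma) = Σ λ_i = 23 + 18 + 11 = 52.

Step 2 — fraction explained by component i = λ_i / Σ λ:
  PC1: 23/52 = 0.4423
  PC2: 18/52 = 0.3462
  PC3: 11/52 = 0.2115

Step 3 — cumulative fraction after k components = (λ_1 + ... + λ_k) / Σ λ:
  k = 1: 23/52 = 0.4423
  k = 2: (23 + 18)/52 = 41/52 = 0.7885
  k = 3: (23 + 18 + 11)/52 = 52/52 = 1

Summary (fraction, with percent):

explained: PC1 0.4423 (44.23%), PC2 0.3462 (34.62%), PC3 0.2115 (21.15%);  cumulative: 0.4423, 0.7885, 1


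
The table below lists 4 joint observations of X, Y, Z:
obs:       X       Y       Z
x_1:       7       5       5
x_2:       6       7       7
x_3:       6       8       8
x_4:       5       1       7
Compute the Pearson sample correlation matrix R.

Step 1 — column means:
  mean(X) = (7 + 6 + 6 + 5) / 4 = 24/4 = 6
  mean(Y) = (5 + 7 + 8 + 1) / 4 = 21/4 = 5.25
  mean(Z) = (5 + 7 + 8 + 7) / 4 = 27/4 = 6.75

Step 2 — sample variances and covariances s[i,j] = (1/(n-1)) · Σ_k (x_{k,i} - mean_i) · (x_{k,j} - mean_j), with n-1 = 3:
  s[X,X] = ((1)·(1) + (0)·(0) + (0)·(0) + (-1)·(-1)) / 3 = 2/3 = 0.6667
  s[X,Y] = ((1)·(-0.25) + (0)·(1.75) + (0)·(2.75) + (-1)·(-4.25)) / 3 = 4/3 = 1.3333
  s[X,Z] = ((1)·(-1.75) + (0)·(0.25) + (0)·(1.25) + (-1)·(0.25)) / 3 = -2/3 = -0.6667
  s[Y,Y] = ((-0.25)·(-0.25) + (1.75)·(1.75) + (2.75)·(2.75) + (-4.25)·(-4.25)) / 3 = 28.75/3 = 9.5833
  s[Y,Z] = ((-0.25)·(-1.75) + (1.75)·(0.25) + (2.75)·(1.25) + (-4.25)·(0.25)) / 3 = 3.25/3 = 1.0833
  s[Z,Z] = ((-1.75)·(-1.75) + (0.25)·(0.25) + (1.25)·(1.25) + (0.25)·(0.25)) / 3 = 4.75/3 = 1.5833
  Sample standard deviations s_i = √(s[i,i]):
  s(X) = √(0.6667) = 0.8165
  s(Y) = √(9.5833) = 3.0957
  s(Z) = √(1.5833) = 1.2583

Step 3 — r_{ij} = s_{ij} / (s_i · s_j):
  r[X,X] = 1 (diagonal).
  r[X,Y] = 1.3333 / (0.8165 · 3.0957) = 1.3333 / 2.5276 = 0.5275
  r[X,Z] = -0.6667 / (0.8165 · 1.2583) = -0.6667 / 1.0274 = -0.6489
  r[Y,Y] = 1 (diagonal).
  r[Y,Z] = 1.0833 / (3.0957 · 1.2583) = 1.0833 / 3.8953 = 0.2781
  r[Z,Z] = 1 (diagonal).

R is symmetric with unit diagonal. Assembling:

R = [[1, 0.5275, -0.6489],
 [0.5275, 1, 0.2781],
 [-0.6489, 0.2781, 1]]


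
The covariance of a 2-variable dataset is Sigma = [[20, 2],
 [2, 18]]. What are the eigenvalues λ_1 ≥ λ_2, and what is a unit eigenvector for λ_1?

Step 1 — characteristic polynomial of 2×2 Sigma:
  det(Sigma - λI) = λ² - trace · λ + det = 0.
  trace = 20 + 18 = 38, det = 20·18 - (2)² = 356.
Step 2 — discriminant:
  Δ = trace² - 4·det = 1444 - 1424 = 20.
Step 3 — eigenvalues:
  λ = (trace ± √Δ)/2 = (38 ± 4.4721)/2,
  λ_1 = 21.2361,  λ_2 = 16.7639.

Step 4 — unit eigenvector for λ_1: solve (Sigma - λ_1 I)v = 0. First row:
  (20 - 21.2361)·v_x + (2)·v_y = 0, i.e. (-1.2361)·v_x + (2)·v_y = 0,
  so v ∝ (b, λ_1 - a) = (2, 1.2361) = u.
  ||u|| = √((2)² + (1.2361)²) = √(5.5279) ≈ 2.3511,
  v_1 = u/||u|| ≈ (0.8507, 0.5257) (||v_1|| = 1).

λ_1 = 21.2361,  λ_2 = 16.7639;  v_1 ≈ (0.8507, 0.5257)


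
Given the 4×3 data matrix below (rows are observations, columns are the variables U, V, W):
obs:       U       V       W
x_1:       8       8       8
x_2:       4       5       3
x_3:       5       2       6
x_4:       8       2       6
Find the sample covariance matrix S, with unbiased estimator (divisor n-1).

Step 1 — column means:
  mean(U) = (8 + 4 + 5 + 8) / 4 = 25/4 = 6.25
  mean(V) = (8 + 5 + 2 + 2) / 4 = 17/4 = 4.25
  mean(W) = (8 + 3 + 6 + 6) / 4 = 23/4 = 5.75

Step 2 — sample covariance S[i,j] = (1/(n-1)) · Σ_k (x_{k,i} - mean_i) · (x_{k,j} - mean_j), with n-1 = 3.
  S[U,U] = ((1.75)·(1.75) + (-2.25)·(-2.25) + (-1.25)·(-1.25) + (1.75)·(1.75)) / 3 = 12.75/3 = 4.25
  S[U,V] = ((1.75)·(3.75) + (-2.25)·(0.75) + (-1.25)·(-2.25) + (1.75)·(-2.25)) / 3 = 3.75/3 = 1.25
  S[U,W] = ((1.75)·(2.25) + (-2.25)·(-2.75) + (-1.25)·(0.25) + (1.75)·(0.25)) / 3 = 10.25/3 = 3.4167
  S[V,V] = ((3.75)·(3.75) + (0.75)·(0.75) + (-2.25)·(-2.25) + (-2.25)·(-2.25)) / 3 = 24.75/3 = 8.25
  S[V,W] = ((3.75)·(2.25) + (0.75)·(-2.75) + (-2.25)·(0.25) + (-2.25)·(0.25)) / 3 = 5.25/3 = 1.75
  S[W,W] = ((2.25)·(2.25) + (-2.75)·(-2.75) + (0.25)·(0.25) + (0.25)·(0.25)) / 3 = 12.75/3 = 4.25

S is symmetric (S[j,i] = S[i,j]). Assembling:

S = [[4.25, 1.25, 3.4167],
 [1.25, 8.25, 1.75],
 [3.4167, 1.75, 4.25]]


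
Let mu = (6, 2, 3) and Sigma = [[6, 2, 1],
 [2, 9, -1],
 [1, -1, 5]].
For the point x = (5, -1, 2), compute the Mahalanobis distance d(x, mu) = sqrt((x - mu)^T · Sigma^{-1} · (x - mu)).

Step 1 — centre the observation: (x - mu) = (-1, -3, -1).

Step 2 — invert Sigma (cofactor / det for 3×3, or solve directly):
  Sigma^{-1} = [[0.1905, -0.0476, -0.0476],
 [-0.0476, 0.1255, 0.0346],
 [-0.0476, 0.0346, 0.2165]].

Step 3 — form the quadratic (x - mu)^T · Sigma^{-1} · (x - mu):
  Sigma^{-1} · (x - mu) = (0, -0.3636, -0.2727).
  (x - mu)^T · [Sigma^{-1} · (x - mu)] = (-1)·(0) + (-3)·(-0.3636) + (-1)·(-0.2727) = 1.3636.

Step 4 — take square root: d = √(1.3636) ≈ 1.1677.

d(x, mu) = √(1.3636) ≈ 1.1677


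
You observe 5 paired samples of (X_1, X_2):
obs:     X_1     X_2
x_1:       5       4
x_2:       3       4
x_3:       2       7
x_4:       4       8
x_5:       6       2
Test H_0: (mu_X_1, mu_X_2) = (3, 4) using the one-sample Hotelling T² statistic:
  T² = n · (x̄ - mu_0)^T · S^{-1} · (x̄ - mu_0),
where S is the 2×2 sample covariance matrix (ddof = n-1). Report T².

Step 1 — sample mean vector:
  mean(X_1) = (5 + 3 + 2 + 4 + 6) / 5 = 20/5 = 4
  mean(X_2) = (4 + 4 + 7 + 8 + 2) / 5 = 25/5 = 5
  x̄ = (4, 5),  deviation x̄ - mu_0 = (4, 5) - (3, 4) = (1, 1).

Step 2 — sample covariance matrix, S[i,j] = (1/(n-1)) · Σ_k (x_{k,i} - mean_i) · (x_{k,j} - mean_j), divisor n-1 = 4:
  S[X_1,X_1] = ((1)·(1) + (-1)·(-1) + (-2)·(-2) + (0)·(0) + (2)·(2)) / 4 = 10/4 = 2.5
  S[X_1,X_2] = ((1)·(-1) + (-1)·(-1) + (-2)·(2) + (0)·(3) + (2)·(-3)) / 4 = -10/4 = -2.5
  S[X_2,X_2] = ((-1)·(-1) + (-1)·(-1) + (2)·(2) + (3)·(3) + (-3)·(-3)) / 4 = 24/4 = 6
  S = [[2.5, -2.5],
 [-2.5, 6]].

Step 3 — invert S. det(S) = 2.5·6 - (-2.5)² = 8.75.
  S^{-1} = (1/det) · [[d, -b], [-b, a]] = [[0.6857, 0.2857],
 [0.2857, 0.2857]].

Step 4 — quadratic form (x̄ - mu_0)^T · S^{-1} · (x̄ - mu_0):
  S^{-1} · (x̄ - mu_0) = (0.9714, 0.5714),
  (x̄ - mu_0)^T · [...] = (1)·(0.9714) + (1)·(0.5714) = 1.5429.

Step 5 — scale by n: T² = 5 · 1.5429 = 7.7143.

T² ≈ 7.7143


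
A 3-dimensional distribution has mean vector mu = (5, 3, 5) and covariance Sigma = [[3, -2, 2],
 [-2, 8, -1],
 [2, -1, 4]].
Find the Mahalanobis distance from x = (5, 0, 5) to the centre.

Step 1 — centre the observation: (x - mu) = (0, -3, 0).

Step 2 — invert Sigma (cofactor / det for 3×3, or solve directly):
  Sigma^{-1} = [[0.5849, 0.1132, -0.2642],
 [0.1132, 0.1509, -0.0189],
 [-0.2642, -0.0189, 0.3774]].

Step 3 — form the quadratic (x - mu)^T · Sigma^{-1} · (x - mu):
  Sigma^{-1} · (x - mu) = (-0.3396, -0.4528, 0.0566).
  (x - mu)^T · [Sigma^{-1} · (x - mu)] = (0)·(-0.3396) + (-3)·(-0.4528) + (0)·(0.0566) = 1.3585.

Step 4 — take square root: d = √(1.3585) ≈ 1.1655.

d(x, mu) = √(1.3585) ≈ 1.1655


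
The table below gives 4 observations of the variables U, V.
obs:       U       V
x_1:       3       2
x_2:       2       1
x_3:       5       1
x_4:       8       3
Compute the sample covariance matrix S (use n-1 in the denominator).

Step 1 — column means:
  mean(U) = (3 + 2 + 5 + 8) / 4 = 18/4 = 4.5
  mean(V) = (2 + 1 + 1 + 3) / 4 = 7/4 = 1.75

Step 2 — sample covariance S[i,j] = (1/(n-1)) · Σ_k (x_{k,i} - mean_i) · (x_{k,j} - mean_j), with n-1 = 3.
  S[U,U] = ((-1.5)·(-1.5) + (-2.5)·(-2.5) + (0.5)·(0.5) + (3.5)·(3.5)) / 3 = 21/3 = 7
  S[U,V] = ((-1.5)·(0.25) + (-2.5)·(-0.75) + (0.5)·(-0.75) + (3.5)·(1.25)) / 3 = 5.5/3 = 1.8333
  S[V,V] = ((0.25)·(0.25) + (-0.75)·(-0.75) + (-0.75)·(-0.75) + (1.25)·(1.25)) / 3 = 2.75/3 = 0.9167

S is symmetric (S[j,i] = S[i,j]). Assembling:

S = [[7, 1.8333],
 [1.8333, 0.9167]]


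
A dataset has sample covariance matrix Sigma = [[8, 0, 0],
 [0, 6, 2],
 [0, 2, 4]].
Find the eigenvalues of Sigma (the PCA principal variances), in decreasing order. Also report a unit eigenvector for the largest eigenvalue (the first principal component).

Step 1 — characteristic polynomial p(λ) = det(λI - Sigma) = λ³ - tr·λ² + c_1·λ - det, where tr = trace, c_1 = sum of the principal 2×2 minors, det = det(Sigma):
  tr = 8 + 6 + 4 = 18,
  c_1 = (8·6 - (0)²) + (8·4 - (0)²) + (6·4 - (2)²) = 48 + 32 + 20 = 100,
  det = 8·(6·4 - (2)²) - (0)·((0)·4 - (2)·(0)) + (0)·((0)·(2) - 6·(0)) = 8·(20) - (0)·(0) + (0)·(0) = 160.
  So p(λ) = λ³ - 18λ² + 100λ - 160.
Step 2 — look for an integer root (rational root theorem: any rational root is an integer divisor of 160). Testing λ = 8:
  p(8) = 512 - 1152 + 800 - 160 = 0  ✓
  Dividing out (λ - 8): p(λ) = (λ - 8)(λ² - 10λ + 20).
Step 3 — remaining eigenvalues from the quadratic λ² - 10λ + 20 = 0:
  Δ = 10² - 4·20 = 100 - 80 = 20,  λ = (10 ± √20)/2 = (10 ± 4.4721)/2 ≈ 7.2361 or 2.7639.
  Sorted: λ_1 = 8,  λ_2 = 7.2361,  λ_3 = 2.7639  (check: sum = 18 = tr ✓).

Step 4 — unit eigenvector for λ_1 = 8: v spans the null space of (Sigma - λ_1 I), whose rows are
  r_1 = (0, 0, 0),  r_2 = (0, -2, 2),  r_3 = (0, 2, -4).
  v is orthogonal to every row, so take v ∝ r_2 × r_3 = ((-2)·(-4) - (2)·(2), (2)·(0) - (0)·(-4), (0)·(2) - (-2)·(0)) = (4, 0, 0).
  Rescale (divide by 4): u = (1, 0, 0).
  ||u|| = √((1)² + (0)² + (0)²) = √(1) = 1,  v_1 = u/||u|| ≈ (1, 0, 0) (||v_1|| = 1).

λ_1 = 8,  λ_2 = 7.2361,  λ_3 = 2.7639;  v_1 ≈ (1, 0, 0)


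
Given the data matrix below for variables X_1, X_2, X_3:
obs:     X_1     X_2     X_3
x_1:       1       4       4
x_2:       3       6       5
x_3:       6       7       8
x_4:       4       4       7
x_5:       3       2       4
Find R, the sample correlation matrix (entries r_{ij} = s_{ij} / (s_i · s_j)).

Step 1 — column means:
  mean(X_1) = (1 + 3 + 6 + 4 + 3) / 5 = 17/5 = 3.4
  mean(X_2) = (4 + 6 + 7 + 4 + 2) / 5 = 23/5 = 4.6
  mean(X_3) = (4 + 5 + 8 + 7 + 4) / 5 = 28/5 = 5.6

Step 2 — sample variances and covariances s[i,j] = (1/(n-1)) · Σ_k (x_{k,i} - mean_i) · (x_{k,j} - mean_j), with n-1 = 4:
  s[X_1,X_1] = ((-2.4)·(-2.4) + (-0.4)·(-0.4) + (2.6)·(2.6) + (0.6)·(0.6) + (-0.4)·(-0.4)) / 4 = 13.2/4 = 3.3
  s[X_1,X_2] = ((-2.4)·(-0.6) + (-0.4)·(1.4) + (2.6)·(2.4) + (0.6)·(-0.6) + (-0.4)·(-2.6)) / 4 = 7.8/4 = 1.95
  s[X_1,X_3] = ((-2.4)·(-1.6) + (-0.4)·(-0.6) + (2.6)·(2.4) + (0.6)·(1.4) + (-0.4)·(-1.6)) / 4 = 11.8/4 = 2.95
  s[X_2,X_2] = ((-0.6)·(-0.6) + (1.4)·(1.4) + (2.4)·(2.4) + (-0.6)·(-0.6) + (-2.6)·(-2.6)) / 4 = 15.2/4 = 3.8
  s[X_2,X_3] = ((-0.6)·(-1.6) + (1.4)·(-0.6) + (2.4)·(2.4) + (-0.6)·(1.4) + (-2.6)·(-1.6)) / 4 = 9.2/4 = 2.3
  s[X_3,X_3] = ((-1.6)·(-1.6) + (-0.6)·(-0.6) + (2.4)·(2.4) + (1.4)·(1.4) + (-1.6)·(-1.6)) / 4 = 13.2/4 = 3.3
  Sample standard deviations s_i = √(s[i,i]):
  s(X_1) = √(3.3) = 1.8166
  s(X_2) = √(3.8) = 1.9494
  s(X_3) = √(3.3) = 1.8166

Step 3 — r_{ij} = s_{ij} / (s_i · s_j):
  r[X_1,X_1] = 1 (diagonal).
  r[X_1,X_2] = 1.95 / (1.8166 · 1.9494) = 1.95 / 3.5412 = 0.5507
  r[X_1,X_3] = 2.95 / (1.8166 · 1.8166) = 2.95 / 3.3 = 0.8939
  r[X_2,X_2] = 1 (diagonal).
  r[X_2,X_3] = 2.3 / (1.9494 · 1.8166) = 2.3 / 3.5412 = 0.6495
  r[X_3,X_3] = 1 (diagonal).

R is symmetric with unit diagonal. Assembling:

R = [[1, 0.5507, 0.8939],
 [0.5507, 1, 0.6495],
 [0.8939, 0.6495, 1]]


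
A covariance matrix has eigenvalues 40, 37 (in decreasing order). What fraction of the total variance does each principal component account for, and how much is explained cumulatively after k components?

Step 1 — total variance = trace(Sigma) = Σ λ_i = 40 + 37 = 77.

Step 2 — fraction explained by component i = λ_i / Σ λ:
  PC1: 40/77 = 0.5195
  PC2: 37/77 = 0.4805

Step 3 — cumulative fraction after k components = (λ_1 + ... + λ_k) / Σ λ:
  k = 1: 40/77 = 0.5195
  k = 2: (40 + 37)/77 = 77/77 = 1

Summary (fraction, with percent):

explained: PC1 0.5195 (51.95%), PC2 0.4805 (48.05%);  cumulative: 0.5195, 1


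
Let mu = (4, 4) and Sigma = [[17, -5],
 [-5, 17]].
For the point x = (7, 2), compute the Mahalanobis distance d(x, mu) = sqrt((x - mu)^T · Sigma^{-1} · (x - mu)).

Step 1 — centre the observation: (x - mu) = (3, -2).

Step 2 — invert Sigma. det(Sigma) = 17·17 - (-5)² = 264.
  Sigma^{-1} = (1/det) · [[d, -b], [-b, a]] = [[0.0644, 0.0189],
 [0.0189, 0.0644]].

Step 3 — form the quadratic (x - mu)^T · Sigma^{-1} · (x - mu):
  Sigma^{-1} · (x - mu) = (0.1553, -0.072).
  (x - mu)^T · [Sigma^{-1} · (x - mu)] = (3)·(0.1553) + (-2)·(-0.072) = 0.6098.

Step 4 — take square root: d = √(0.6098) ≈ 0.7809.

d(x, mu) = √(0.6098) ≈ 0.7809


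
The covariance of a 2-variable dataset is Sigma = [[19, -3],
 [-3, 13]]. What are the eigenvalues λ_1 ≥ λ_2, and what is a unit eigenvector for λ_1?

Step 1 — characteristic polynomial of 2×2 Sigma:
  det(Sigma - λI) = λ² - trace · λ + det = 0.
  trace = 19 + 13 = 32, det = 19·13 - (-3)² = 238.
Step 2 — discriminant:
  Δ = trace² - 4·det = 1024 - 952 = 72.
Step 3 — eigenvalues:
  λ = (trace ± √Δ)/2 = (32 ± 8.4853)/2,
  λ_1 = 20.2426,  λ_2 = 11.7574.

Step 4 — unit eigenvector for λ_1: solve (Sigma - λ_1 I)v = 0. First row:
  (19 - 20.2426)·v_x + (-3)·v_y = 0, i.e. (-1.2426)·v_x + (-3)·v_y = 0,
  so v ∝ (b, λ_1 - a) = (-3, 1.2426); multiply by -1 so the first entry is positive: u = (3, -1.2426).
  ||u|| = √((3)² + (-1.2426)²) = √(10.5442) ≈ 3.2472,
  v_1 = u/||u|| ≈ (0.9239, -0.3827) (||v_1|| = 1).

λ_1 = 20.2426,  λ_2 = 11.7574;  v_1 ≈ (0.9239, -0.3827)


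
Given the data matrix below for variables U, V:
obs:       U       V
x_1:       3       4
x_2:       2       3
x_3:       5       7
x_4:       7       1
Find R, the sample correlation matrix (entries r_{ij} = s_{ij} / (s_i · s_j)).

Step 1 — column means:
  mean(U) = (3 + 2 + 5 + 7) / 4 = 17/4 = 4.25
  mean(V) = (4 + 3 + 7 + 1) / 4 = 15/4 = 3.75

Step 2 — sample variances and covariances s[i,j] = (1/(n-1)) · Σ_k (x_{k,i} - mean_i) · (x_{k,j} - mean_j), with n-1 = 3:
  s[U,U] = ((-1.25)·(-1.25) + (-2.25)·(-2.25) + (0.75)·(0.75) + (2.75)·(2.75)) / 3 = 14.75/3 = 4.9167
  s[U,V] = ((-1.25)·(0.25) + (-2.25)·(-0.75) + (0.75)·(3.25) + (2.75)·(-2.75)) / 3 = -3.75/3 = -1.25
  s[V,V] = ((0.25)·(0.25) + (-0.75)·(-0.75) + (3.25)·(3.25) + (-2.75)·(-2.75)) / 3 = 18.75/3 = 6.25
  Sample standard deviations s_i = √(s[i,i]):
  s(U) = √(4.9167) = 2.2174
  s(V) = √(6.25) = 2.5

Step 3 — r_{ij} = s_{ij} / (s_i · s_j):
  r[U,U] = 1 (diagonal).
  r[U,V] = -1.25 / (2.2174 · 2.5) = -1.25 / 5.5434 = -0.2255
  r[V,V] = 1 (diagonal).

R is symmetric with unit diagonal. Assembling:

R = [[1, -0.2255],
 [-0.2255, 1]]


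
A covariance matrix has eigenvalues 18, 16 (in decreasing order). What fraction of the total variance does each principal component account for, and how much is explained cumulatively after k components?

Step 1 — total variance = trace(Sigma) = Σ λ_i = 18 + 16 = 34.

Step 2 — fraction explained by component i = λ_i / Σ λ:
  PC1: 18/34 = 0.5294
  PC2: 16/34 = 0.4706

Step 3 — cumulative fraction after k components = (λ_1 + ... + λ_k) / Σ λ:
  k = 1: 18/34 = 0.5294
  k = 2: (18 + 16)/34 = 34/34 = 1

Summary (fraction, with percent):

explained: PC1 0.5294 (52.94%), PC2 0.4706 (47.06%);  cumulative: 0.5294, 1


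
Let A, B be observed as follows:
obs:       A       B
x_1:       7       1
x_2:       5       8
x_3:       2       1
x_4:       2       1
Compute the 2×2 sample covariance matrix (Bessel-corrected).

Step 1 — column means:
  mean(A) = (7 + 5 + 2 + 2) / 4 = 16/4 = 4
  mean(B) = (1 + 8 + 1 + 1) / 4 = 11/4 = 2.75

Step 2 — sample covariance S[i,j] = (1/(n-1)) · Σ_k (x_{k,i} - mean_i) · (x_{k,j} - mean_j), with n-1 = 3.
  S[A,A] = ((3)·(3) + (1)·(1) + (-2)·(-2) + (-2)·(-2)) / 3 = 18/3 = 6
  S[A,B] = ((3)·(-1.75) + (1)·(5.25) + (-2)·(-1.75) + (-2)·(-1.75)) / 3 = 7/3 = 2.3333
  S[B,B] = ((-1.75)·(-1.75) + (5.25)·(5.25) + (-1.75)·(-1.75) + (-1.75)·(-1.75)) / 3 = 36.75/3 = 12.25

S is symmetric (S[j,i] = S[i,j]). Assembling:

S = [[6, 2.3333],
 [2.3333, 12.25]]


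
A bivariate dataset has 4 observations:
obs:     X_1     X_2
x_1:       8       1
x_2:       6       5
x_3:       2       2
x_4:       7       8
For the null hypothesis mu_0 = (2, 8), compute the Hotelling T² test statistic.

Step 1 — sample mean vector:
  mean(X_1) = (8 + 6 + 2 + 7) / 4 = 23/4 = 5.75
  mean(X_2) = (1 + 5 + 2 + 8) / 4 = 16/4 = 4
  x̄ = (5.75, 4),  deviation x̄ - mu_0 = (5.75, 4) - (2, 8) = (3.75, -4).

Step 2 — sample covariance matrix, S[i,j] = (1/(n-1)) · Σ_k (x_{k,i} - mean_i) · (x_{k,j} - mean_j), divisor n-1 = 3:
  S[X_1,X_1] = ((2.25)·(2.25) + (0.25)·(0.25) + (-3.75)·(-3.75) + (1.25)·(1.25)) / 3 = 20.75/3 = 6.9167
  S[X_1,X_2] = ((2.25)·(-3) + (0.25)·(1) + (-3.75)·(-2) + (1.25)·(4)) / 3 = 6/3 = 2
  S[X_2,X_2] = ((-3)·(-3) + (1)·(1) + (-2)·(-2) + (4)·(4)) / 3 = 30/3 = 10
  S = [[6.9167, 2],
 [2, 10]].

Step 3 — invert S. det(S) = 6.9167·10 - (2)² = 65.1667.
  S^{-1} = (1/det) · [[d, -b], [-b, a]] = [[0.1535, -0.0307],
 [-0.0307, 0.1061]].

Step 4 — quadratic form (x̄ - mu_0)^T · S^{-1} · (x̄ - mu_0):
  S^{-1} · (x̄ - mu_0) = (0.6982, -0.5396),
  (x̄ - mu_0)^T · [...] = (3.75)·(0.6982) + (-4)·(-0.5396) = 4.7769.

Step 5 — scale by n: T² = 4 · 4.7769 = 19.1074.

T² ≈ 19.1074


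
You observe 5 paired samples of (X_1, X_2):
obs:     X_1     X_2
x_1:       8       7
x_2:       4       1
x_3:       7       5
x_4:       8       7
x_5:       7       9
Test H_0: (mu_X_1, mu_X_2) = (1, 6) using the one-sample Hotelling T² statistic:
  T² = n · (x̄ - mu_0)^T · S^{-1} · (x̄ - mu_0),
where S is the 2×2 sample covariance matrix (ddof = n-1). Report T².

Step 1 — sample mean vector:
  mean(X_1) = (8 + 4 + 7 + 8 + 7) / 5 = 34/5 = 6.8
  mean(X_2) = (7 + 1 + 5 + 7 + 9) / 5 = 29/5 = 5.8
  x̄ = (6.8, 5.8),  deviation x̄ - mu_0 = (6.8, 5.8) - (1, 6) = (5.8, -0.2).

Step 2 — sample covariance matrix, S[i,j] = (1/(n-1)) · Σ_k (x_{k,i} - mean_i) · (x_{k,j} - mean_j), divisor n-1 = 4:
  S[X_1,X_1] = ((1.2)·(1.2) + (-2.8)·(-2.8) + (0.2)·(0.2) + (1.2)·(1.2) + (0.2)·(0.2)) / 4 = 10.8/4 = 2.7
  S[X_1,X_2] = ((1.2)·(1.2) + (-2.8)·(-4.8) + (0.2)·(-0.8) + (1.2)·(1.2) + (0.2)·(3.2)) / 4 = 16.8/4 = 4.2
  S[X_2,X_2] = ((1.2)·(1.2) + (-4.8)·(-4.8) + (-0.8)·(-0.8) + (1.2)·(1.2) + (3.2)·(3.2)) / 4 = 36.8/4 = 9.2
  S = [[2.7, 4.2],
 [4.2, 9.2]].

Step 3 — invert S. det(S) = 2.7·9.2 - (4.2)² = 7.2.
  S^{-1} = (1/det) · [[d, -b], [-b, a]] = [[1.2778, -0.5833],
 [-0.5833, 0.375]].

Step 4 — quadratic form (x̄ - mu_0)^T · S^{-1} · (x̄ - mu_0):
  S^{-1} · (x̄ - mu_0) = (7.5278, -3.4583),
  (x̄ - mu_0)^T · [...] = (5.8)·(7.5278) + (-0.2)·(-3.4583) = 44.3528.

Step 5 — scale by n: T² = 5 · 44.3528 = 221.7639.

T² ≈ 221.7639


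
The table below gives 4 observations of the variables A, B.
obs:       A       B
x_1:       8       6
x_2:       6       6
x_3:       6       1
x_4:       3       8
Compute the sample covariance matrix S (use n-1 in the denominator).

Step 1 — column means:
  mean(A) = (8 + 6 + 6 + 3) / 4 = 23/4 = 5.75
  mean(B) = (6 + 6 + 1 + 8) / 4 = 21/4 = 5.25

Step 2 — sample covariance S[i,j] = (1/(n-1)) · Σ_k (x_{k,i} - mean_i) · (x_{k,j} - mean_j), with n-1 = 3.
  S[A,A] = ((2.25)·(2.25) + (0.25)·(0.25) + (0.25)·(0.25) + (-2.75)·(-2.75)) / 3 = 12.75/3 = 4.25
  S[A,B] = ((2.25)·(0.75) + (0.25)·(0.75) + (0.25)·(-4.25) + (-2.75)·(2.75)) / 3 = -6.75/3 = -2.25
  S[B,B] = ((0.75)·(0.75) + (0.75)·(0.75) + (-4.25)·(-4.25) + (2.75)·(2.75)) / 3 = 26.75/3 = 8.9167

S is symmetric (S[j,i] = S[i,j]). Assembling:

S = [[4.25, -2.25],
 [-2.25, 8.9167]]


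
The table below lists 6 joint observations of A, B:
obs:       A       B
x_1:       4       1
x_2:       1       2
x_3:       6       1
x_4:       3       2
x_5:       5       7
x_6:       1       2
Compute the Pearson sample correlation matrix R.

Step 1 — column means:
  mean(A) = (4 + 1 + 6 + 3 + 5 + 1) / 6 = 20/6 = 3.3333
  mean(B) = (1 + 2 + 1 + 2 + 7 + 2) / 6 = 15/6 = 2.5

Step 2 — sample variances and covariances s[i,j] = (1/(n-1)) · Σ_k (x_{k,i} - mean_i) · (x_{k,j} - mean_j), with n-1 = 5:
  s[A,A] = ((0.6667)·(0.6667) + (-2.3333)·(-2.3333) + (2.6667)·(2.6667) + (-0.3333)·(-0.3333) + (1.6667)·(1.6667) + (-2.3333)·(-2.3333)) / 5 = 21.3333/5 = 4.2667
  s[A,B] = ((0.6667)·(-1.5) + (-2.3333)·(-0.5) + (2.6667)·(-1.5) + (-0.3333)·(-0.5) + (1.6667)·(4.5) + (-2.3333)·(-0.5)) / 5 = 5/5 = 1
  s[B,B] = ((-1.5)·(-1.5) + (-0.5)·(-0.5) + (-1.5)·(-1.5) + (-0.5)·(-0.5) + (4.5)·(4.5) + (-0.5)·(-0.5)) / 5 = 25.5/5 = 5.1
  Sample standard deviations s_i = √(s[i,i]):
  s(A) = √(4.2667) = 2.0656
  s(B) = √(5.1) = 2.2583

Step 3 — r_{ij} = s_{ij} / (s_i · s_j):
  r[A,A] = 1 (diagonal).
  r[A,B] = 1 / (2.0656 · 2.2583) = 1 / 4.6648 = 0.2144
  r[B,B] = 1 (diagonal).

R is symmetric with unit diagonal. Assembling:

R = [[1, 0.2144],
 [0.2144, 1]]


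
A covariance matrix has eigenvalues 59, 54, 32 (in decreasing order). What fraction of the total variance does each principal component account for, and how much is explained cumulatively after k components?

Step 1 — total variance = trace(Sigma) = Σ λ_i = 59 + 54 + 32 = 145.

Step 2 — fraction explained by component i = λ_i / Σ λ:
  PC1: 59/145 = 0.4069
  PC2: 54/145 = 0.3724
  PC3: 32/145 = 0.2207

Step 3 — cumulative fraction after k components = (λ_1 + ... + λ_k) / Σ λ:
  k = 1: 59/145 = 0.4069
  k = 2: (59 + 54)/145 = 113/145 = 0.7793
  k = 3: (59 + 54 + 32)/145 = 145/145 = 1

Summary (fraction, with percent):

explained: PC1 0.4069 (40.69%), PC2 0.3724 (37.24%), PC3 0.2207 (22.07%);  cumulative: 0.4069, 0.7793, 1


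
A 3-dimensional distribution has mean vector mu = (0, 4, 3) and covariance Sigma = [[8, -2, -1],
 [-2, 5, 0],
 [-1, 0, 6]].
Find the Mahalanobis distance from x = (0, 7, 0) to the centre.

Step 1 — centre the observation: (x - mu) = (0, 3, -3).

Step 2 — invert Sigma (cofactor / det for 3×3, or solve directly):
  Sigma^{-1} = [[0.1422, 0.0569, 0.0237],
 [0.0569, 0.2227, 0.0095],
 [0.0237, 0.0095, 0.1706]].

Step 3 — form the quadratic (x - mu)^T · Sigma^{-1} · (x - mu):
  Sigma^{-1} · (x - mu) = (0.0995, 0.6398, -0.4834).
  (x - mu)^T · [Sigma^{-1} · (x - mu)] = (0)·(0.0995) + (3)·(0.6398) + (-3)·(-0.4834) = 3.3697.

Step 4 — take square root: d = √(3.3697) ≈ 1.8357.

d(x, mu) = √(3.3697) ≈ 1.8357


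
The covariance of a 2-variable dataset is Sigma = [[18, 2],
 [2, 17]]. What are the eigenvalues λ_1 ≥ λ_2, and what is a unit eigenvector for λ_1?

Step 1 — characteristic polynomial of 2×2 Sigma:
  det(Sigma - λI) = λ² - trace · λ + det = 0.
  trace = 18 + 17 = 35, det = 18·17 - (2)² = 302.
Step 2 — discriminant:
  Δ = trace² - 4·det = 1225 - 1208 = 17.
Step 3 — eigenvalues:
  λ = (trace ± √Δ)/2 = (35 ± 4.1231)/2,
  λ_1 = 19.5616,  λ_2 = 15.4384.

Step 4 — unit eigenvector for λ_1: solve (Sigma - λ_1 I)v = 0. First row:
  (18 - 19.5616)·v_x + (2)·v_y = 0, i.e. (-1.5616)·v_x + (2)·v_y = 0,
  so v ∝ (b, λ_1 - a) = (2, 1.5616) = u.
  ||u|| = √((2)² + (1.5616)²) = √(6.4384) ≈ 2.5374,
  v_1 = u/||u|| ≈ (0.7882, 0.6154) (||v_1|| = 1).

λ_1 = 19.5616,  λ_2 = 15.4384;  v_1 ≈ (0.7882, 0.6154)
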